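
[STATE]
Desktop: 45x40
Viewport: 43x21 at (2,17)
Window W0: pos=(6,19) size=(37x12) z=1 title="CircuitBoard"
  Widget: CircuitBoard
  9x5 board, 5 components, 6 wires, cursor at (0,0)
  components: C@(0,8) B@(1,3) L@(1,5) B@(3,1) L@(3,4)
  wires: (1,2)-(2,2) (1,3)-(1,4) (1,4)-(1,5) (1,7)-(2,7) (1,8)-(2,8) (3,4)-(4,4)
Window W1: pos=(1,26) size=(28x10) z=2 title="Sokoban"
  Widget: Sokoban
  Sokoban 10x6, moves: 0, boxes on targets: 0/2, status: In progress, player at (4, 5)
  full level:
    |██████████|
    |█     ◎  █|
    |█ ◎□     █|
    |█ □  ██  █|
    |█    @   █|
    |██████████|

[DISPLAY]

                                           
                                           
    ┏━━━━━━━━━━━━━━━━━━━━━━━━━━━━━━━━━━━┓  
    ┃ CircuitBoard                      ┃  
    ┠───────────────────────────────────┨  
    ┃   0 1 2 3 4 5 6 7 8               ┃  
    ┃0  [.]                             ┃  
    ┃                                   ┃  
    ┃1           ·   B ─ · ─ L       ·  ┃  
━━━━━━━━━━━━━━━━━━━━━━━━━━┓          │  ┃  
 Sokoban                  ┃          ·  ┃  
──────────────────────────┨             ┃  
██████████                ┃             ┃  
█     ◎  █                ┃━━━━━━━━━━━━━┛  
█ ◎□     █                ┃                
█ □  ██  █                ┃                
█    @   █                ┃                
██████████                ┃                
━━━━━━━━━━━━━━━━━━━━━━━━━━┛                
                                           
                                           


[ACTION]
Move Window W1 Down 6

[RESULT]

                                           
                                           
    ┏━━━━━━━━━━━━━━━━━━━━━━━━━━━━━━━━━━━┓  
    ┃ CircuitBoard                      ┃  
    ┠───────────────────────────────────┨  
    ┃   0 1 2 3 4 5 6 7 8               ┃  
    ┃0  [.]                             ┃  
    ┃                                   ┃  
    ┃1           ·   B ─ · ─ L       ·  ┃  
    ┃            │                   │  ┃  
    ┃2           ·                   ·  ┃  
    ┃                                   ┃  
    ┃3       B           L              ┃  
━━━━━━━━━━━━━━━━━━━━━━━━━━┓━━━━━━━━━━━━━┛  
 Sokoban                  ┃                
──────────────────────────┨                
██████████                ┃                
█     ◎  █                ┃                
█ ◎□     █                ┃                
█ □  ██  █                ┃                
█    @   █                ┃                


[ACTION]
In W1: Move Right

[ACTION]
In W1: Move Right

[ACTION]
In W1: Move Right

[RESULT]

                                           
                                           
    ┏━━━━━━━━━━━━━━━━━━━━━━━━━━━━━━━━━━━┓  
    ┃ CircuitBoard                      ┃  
    ┠───────────────────────────────────┨  
    ┃   0 1 2 3 4 5 6 7 8               ┃  
    ┃0  [.]                             ┃  
    ┃                                   ┃  
    ┃1           ·   B ─ · ─ L       ·  ┃  
    ┃            │                   │  ┃  
    ┃2           ·                   ·  ┃  
    ┃                                   ┃  
    ┃3       B           L              ┃  
━━━━━━━━━━━━━━━━━━━━━━━━━━┓━━━━━━━━━━━━━┛  
 Sokoban                  ┃                
──────────────────────────┨                
██████████                ┃                
█     ◎  █                ┃                
█ ◎□     █                ┃                
█ □  ██  █                ┃                
█       @█                ┃                


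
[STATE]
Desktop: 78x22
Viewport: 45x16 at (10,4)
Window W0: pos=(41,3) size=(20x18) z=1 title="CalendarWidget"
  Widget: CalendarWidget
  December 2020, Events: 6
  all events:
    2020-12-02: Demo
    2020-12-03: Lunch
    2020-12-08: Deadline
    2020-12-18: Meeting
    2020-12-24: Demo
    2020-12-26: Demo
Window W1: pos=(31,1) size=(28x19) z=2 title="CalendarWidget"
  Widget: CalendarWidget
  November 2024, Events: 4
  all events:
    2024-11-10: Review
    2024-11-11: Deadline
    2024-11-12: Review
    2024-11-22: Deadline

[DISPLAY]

                     ┃      November 2024    
                     ┃Mo Tu We Th Fr Sa Su   
                     ┃             1  2  3   
                     ┃ 4  5  6  7  8  9 10*  
                     ┃11* 12* 13 14 15 16 17 
                     ┃18 19 20 21 22* 23 24  
                     ┃25 26 27 28 29 30      
                     ┃                       
                     ┃                       
                     ┃                       
                     ┃                       
                     ┃                       
                     ┃                       
                     ┃                       
                     ┃                       
                     ┗━━━━━━━━━━━━━━━━━━━━━━━


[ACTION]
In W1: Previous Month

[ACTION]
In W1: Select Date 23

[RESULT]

                     ┃       October 2024    
                     ┃Mo Tu We Th Fr Sa Su   
                     ┃    1  2  3  4  5  6   
                     ┃ 7  8  9 10 11 12 13   
                     ┃14 15 16 17 18 19 20   
                     ┃21 22 [23] 24 25 26 27 
                     ┃28 29 30 31            
                     ┃                       
                     ┃                       
                     ┃                       
                     ┃                       
                     ┃                       
                     ┃                       
                     ┃                       
                     ┃                       
                     ┗━━━━━━━━━━━━━━━━━━━━━━━


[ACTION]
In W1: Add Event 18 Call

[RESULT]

                     ┃       October 2024    
                     ┃Mo Tu We Th Fr Sa Su   
                     ┃    1  2  3  4  5  6   
                     ┃ 7  8  9 10 11 12 13   
                     ┃14 15 16 17 18* 19 20  
                     ┃21 22 [23] 24 25 26 27 
                     ┃28 29 30 31            
                     ┃                       
                     ┃                       
                     ┃                       
                     ┃                       
                     ┃                       
                     ┃                       
                     ┃                       
                     ┃                       
                     ┗━━━━━━━━━━━━━━━━━━━━━━━


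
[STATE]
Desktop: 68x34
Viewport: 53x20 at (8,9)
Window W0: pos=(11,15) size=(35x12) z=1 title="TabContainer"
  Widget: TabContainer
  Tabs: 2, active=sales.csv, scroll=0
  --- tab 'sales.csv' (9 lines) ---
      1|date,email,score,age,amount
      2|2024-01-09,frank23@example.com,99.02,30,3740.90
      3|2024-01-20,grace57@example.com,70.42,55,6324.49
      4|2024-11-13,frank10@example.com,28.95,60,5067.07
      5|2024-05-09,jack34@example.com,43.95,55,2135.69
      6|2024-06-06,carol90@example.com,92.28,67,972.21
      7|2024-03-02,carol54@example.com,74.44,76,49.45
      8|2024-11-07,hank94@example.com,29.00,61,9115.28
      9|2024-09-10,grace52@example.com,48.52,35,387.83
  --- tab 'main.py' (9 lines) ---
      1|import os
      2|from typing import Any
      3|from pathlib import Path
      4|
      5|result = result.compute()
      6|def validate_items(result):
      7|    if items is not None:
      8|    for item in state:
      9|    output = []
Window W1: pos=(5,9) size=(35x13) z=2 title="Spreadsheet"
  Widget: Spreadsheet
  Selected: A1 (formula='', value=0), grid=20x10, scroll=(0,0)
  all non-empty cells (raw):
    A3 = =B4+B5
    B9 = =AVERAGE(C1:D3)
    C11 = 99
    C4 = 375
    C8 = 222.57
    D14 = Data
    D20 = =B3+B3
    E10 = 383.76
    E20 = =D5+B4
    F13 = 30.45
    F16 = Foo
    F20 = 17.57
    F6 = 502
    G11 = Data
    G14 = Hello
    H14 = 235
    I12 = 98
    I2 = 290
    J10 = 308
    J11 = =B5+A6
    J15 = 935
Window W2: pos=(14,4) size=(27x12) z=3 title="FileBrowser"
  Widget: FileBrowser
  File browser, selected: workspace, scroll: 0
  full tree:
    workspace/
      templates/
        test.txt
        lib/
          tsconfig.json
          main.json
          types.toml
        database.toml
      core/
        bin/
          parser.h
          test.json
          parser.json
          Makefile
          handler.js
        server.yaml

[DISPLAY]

━━━━━━┃    [+] core/            ┃                    
preads┃                         ┃                    
──────┃                         ┃                    
:     ┃                         ┃                    
     A┃                         ┃                    
------┃                         ┃                    
1     ┗━━━━━━━━━━━━━━━━━━━━━━━━━┛━━━━┓               
2        0       0       0     ┃     ┃               
3        0       0       0     ┃─────┨               
4        0       0     375     ┃     ┃               
5        0       0       0     ┃─────┃               
6        0       0       0     ┃     ┃               
━━━━━━━━━━━━━━━━━━━━━━━━━━━━━━━┛om,99┃               
   ┃2024-01-20,grace57@example.com,70┃               
   ┃2024-11-13,frank10@example.com,28┃               
   ┃2024-05-09,jack34@example.com,43.┃               
   ┃2024-06-06,carol90@example.com,92┃               
   ┗━━━━━━━━━━━━━━━━━━━━━━━━━━━━━━━━━┛               
                                                     
                                                     


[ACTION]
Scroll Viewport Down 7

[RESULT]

------┃                         ┃                    
1     ┗━━━━━━━━━━━━━━━━━━━━━━━━━┛━━━━┓               
2        0       0       0     ┃     ┃               
3        0       0       0     ┃─────┨               
4        0       0     375     ┃     ┃               
5        0       0       0     ┃─────┃               
6        0       0       0     ┃     ┃               
━━━━━━━━━━━━━━━━━━━━━━━━━━━━━━━┛om,99┃               
   ┃2024-01-20,grace57@example.com,70┃               
   ┃2024-11-13,frank10@example.com,28┃               
   ┃2024-05-09,jack34@example.com,43.┃               
   ┃2024-06-06,carol90@example.com,92┃               
   ┗━━━━━━━━━━━━━━━━━━━━━━━━━━━━━━━━━┛               
                                                     
                                                     
                                                     
                                                     
                                                     
                                                     
                                                     


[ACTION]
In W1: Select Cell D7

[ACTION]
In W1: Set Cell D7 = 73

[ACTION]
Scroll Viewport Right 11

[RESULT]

                         ┃                           
━━━━━━━━━━━━━━━━━━━━━━━━━┛━━━━┓                      
  0       0       0     ┃     ┃                      
  0       0       0     ┃─────┨                      
  0       0     375     ┃     ┃                      
  0       0       0     ┃─────┃                      
  0       0       0     ┃     ┃                      
━━━━━━━━━━━━━━━━━━━━━━━━┛om,99┃                      
4-01-20,grace57@example.com,70┃                      
4-11-13,frank10@example.com,28┃                      
4-05-09,jack34@example.com,43.┃                      
4-06-06,carol90@example.com,92┃                      
━━━━━━━━━━━━━━━━━━━━━━━━━━━━━━┛                      
                                                     
                                                     
                                                     
                                                     
                                                     
                                                     
                                                     


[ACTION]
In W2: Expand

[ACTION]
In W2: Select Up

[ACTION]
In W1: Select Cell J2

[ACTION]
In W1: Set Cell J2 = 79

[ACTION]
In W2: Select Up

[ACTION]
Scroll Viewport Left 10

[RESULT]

┃--------┃                         ┃                 
┃  1     ┗━━━━━━━━━━━━━━━━━━━━━━━━━┛━━━━┓            
┃  2        0       0       0     ┃     ┃            
┃  3        0       0       0     ┃─────┨            
┃  4        0       0     375     ┃     ┃            
┃  5        0       0       0     ┃─────┃            
┃  6        0       0       0     ┃     ┃            
┗━━━━━━━━━━━━━━━━━━━━━━━━━━━━━━━━━┛om,99┃            
      ┃2024-01-20,grace57@example.com,70┃            
      ┃2024-11-13,frank10@example.com,28┃            
      ┃2024-05-09,jack34@example.com,43.┃            
      ┃2024-06-06,carol90@example.com,92┃            
      ┗━━━━━━━━━━━━━━━━━━━━━━━━━━━━━━━━━┛            
                                                     
                                                     
                                                     
                                                     
                                                     
                                                     
                                                     


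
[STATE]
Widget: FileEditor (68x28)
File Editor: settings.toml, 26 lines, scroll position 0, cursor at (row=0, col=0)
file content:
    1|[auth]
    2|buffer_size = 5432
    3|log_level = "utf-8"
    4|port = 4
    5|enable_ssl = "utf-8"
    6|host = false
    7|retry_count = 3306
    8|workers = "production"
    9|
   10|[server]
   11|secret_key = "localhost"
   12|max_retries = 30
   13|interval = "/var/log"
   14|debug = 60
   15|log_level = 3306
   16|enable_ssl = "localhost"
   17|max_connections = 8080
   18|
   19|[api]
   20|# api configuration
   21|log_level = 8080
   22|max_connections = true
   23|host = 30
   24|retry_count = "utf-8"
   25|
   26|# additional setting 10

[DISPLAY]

█auth]                                                             ▲
buffer_size = 5432                                                 █
log_level = "utf-8"                                                ░
port = 4                                                           ░
enable_ssl = "utf-8"                                               ░
host = false                                                       ░
retry_count = 3306                                                 ░
workers = "production"                                             ░
                                                                   ░
[server]                                                           ░
secret_key = "localhost"                                           ░
max_retries = 30                                                   ░
interval = "/var/log"                                              ░
debug = 60                                                         ░
log_level = 3306                                                   ░
enable_ssl = "localhost"                                           ░
max_connections = 8080                                             ░
                                                                   ░
[api]                                                              ░
# api configuration                                                ░
log_level = 8080                                                   ░
max_connections = true                                             ░
host = 30                                                          ░
retry_count = "utf-8"                                              ░
                                                                   ░
# additional setting 10                                            ░
                                                                   ░
                                                                   ▼


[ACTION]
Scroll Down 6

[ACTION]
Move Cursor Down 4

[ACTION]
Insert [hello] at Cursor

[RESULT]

[auth]                                                             ▲
buffer_size = 5432                                                 █
log_level = "utf-8"                                                ░
port = 4                                                           ░
hello█nable_ssl = "utf-8"                                          ░
host = false                                                       ░
retry_count = 3306                                                 ░
workers = "production"                                             ░
                                                                   ░
[server]                                                           ░
secret_key = "localhost"                                           ░
max_retries = 30                                                   ░
interval = "/var/log"                                              ░
debug = 60                                                         ░
log_level = 3306                                                   ░
enable_ssl = "localhost"                                           ░
max_connections = 8080                                             ░
                                                                   ░
[api]                                                              ░
# api configuration                                                ░
log_level = 8080                                                   ░
max_connections = true                                             ░
host = 30                                                          ░
retry_count = "utf-8"                                              ░
                                                                   ░
# additional setting 10                                            ░
                                                                   ░
                                                                   ▼


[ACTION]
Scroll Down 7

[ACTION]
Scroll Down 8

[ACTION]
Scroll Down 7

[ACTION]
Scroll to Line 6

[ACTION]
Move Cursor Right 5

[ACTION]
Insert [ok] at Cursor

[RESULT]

[auth]                                                             ▲
buffer_size = 5432                                                 █
log_level = "utf-8"                                                ░
port = 4                                                           ░
helloenablok█_ssl = "utf-8"                                        ░
host = false                                                       ░
retry_count = 3306                                                 ░
workers = "production"                                             ░
                                                                   ░
[server]                                                           ░
secret_key = "localhost"                                           ░
max_retries = 30                                                   ░
interval = "/var/log"                                              ░
debug = 60                                                         ░
log_level = 3306                                                   ░
enable_ssl = "localhost"                                           ░
max_connections = 8080                                             ░
                                                                   ░
[api]                                                              ░
# api configuration                                                ░
log_level = 8080                                                   ░
max_connections = true                                             ░
host = 30                                                          ░
retry_count = "utf-8"                                              ░
                                                                   ░
# additional setting 10                                            ░
                                                                   ░
                                                                   ▼


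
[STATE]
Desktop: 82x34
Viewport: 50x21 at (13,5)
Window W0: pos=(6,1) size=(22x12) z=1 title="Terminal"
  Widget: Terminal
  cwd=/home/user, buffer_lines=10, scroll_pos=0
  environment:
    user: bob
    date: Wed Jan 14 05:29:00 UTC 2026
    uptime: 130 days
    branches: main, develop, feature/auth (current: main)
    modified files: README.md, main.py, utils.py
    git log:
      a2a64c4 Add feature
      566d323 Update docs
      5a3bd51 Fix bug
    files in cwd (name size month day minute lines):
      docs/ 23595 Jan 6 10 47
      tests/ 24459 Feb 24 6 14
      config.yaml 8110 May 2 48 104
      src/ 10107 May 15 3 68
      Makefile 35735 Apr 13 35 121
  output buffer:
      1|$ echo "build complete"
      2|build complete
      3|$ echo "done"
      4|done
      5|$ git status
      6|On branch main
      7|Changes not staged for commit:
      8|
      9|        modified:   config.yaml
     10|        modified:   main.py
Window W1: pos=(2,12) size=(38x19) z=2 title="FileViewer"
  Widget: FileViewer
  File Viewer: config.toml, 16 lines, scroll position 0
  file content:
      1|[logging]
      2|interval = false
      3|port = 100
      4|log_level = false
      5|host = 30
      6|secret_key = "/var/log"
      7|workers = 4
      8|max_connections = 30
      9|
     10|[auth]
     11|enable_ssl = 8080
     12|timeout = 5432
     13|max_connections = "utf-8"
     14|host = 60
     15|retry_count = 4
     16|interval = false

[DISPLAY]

complete      ┃                                   
 "done"       ┃                                   
              ┃                                   
status        ┃                                   
nch main      ┃                                   
s not staged f┃                                   
              ┃                                   
━━━━━━━━━━━━━━━━━━━━━━━━━━┓                       
r                         ┃                       
──────────────────────────┨                       
                         ▲┃                       
 false                   █┃                       
                         ░┃                       
= false                  ░┃                       
                         ░┃                       
 = "/var/log"            ░┃                       
4                        ░┃                       
tions = 30               ░┃                       
                         ░┃                       
                         ░┃                       
 = 8080                  ░┃                       


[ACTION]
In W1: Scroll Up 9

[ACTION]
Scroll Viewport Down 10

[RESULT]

r                         ┃                       
──────────────────────────┨                       
                         ▲┃                       
 false                   █┃                       
                         ░┃                       
= false                  ░┃                       
                         ░┃                       
 = "/var/log"            ░┃                       
4                        ░┃                       
tions = 30               ░┃                       
                         ░┃                       
                         ░┃                       
 = 8080                  ░┃                       
5432                     ░┃                       
tions = "utf-8"          ░┃                       
                         ░┃                       
t = 4                    ▼┃                       
━━━━━━━━━━━━━━━━━━━━━━━━━━┛                       
                                                  
                                                  
                                                  


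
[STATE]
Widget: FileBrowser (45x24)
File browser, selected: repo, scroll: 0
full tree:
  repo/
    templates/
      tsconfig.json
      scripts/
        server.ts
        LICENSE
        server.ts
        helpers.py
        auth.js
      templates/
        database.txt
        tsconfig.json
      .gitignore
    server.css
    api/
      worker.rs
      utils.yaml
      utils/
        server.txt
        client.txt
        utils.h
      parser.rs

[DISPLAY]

> [-] repo/                                  
    [+] templates/                           
    server.css                               
    [+] api/                                 
                                             
                                             
                                             
                                             
                                             
                                             
                                             
                                             
                                             
                                             
                                             
                                             
                                             
                                             
                                             
                                             
                                             
                                             
                                             
                                             


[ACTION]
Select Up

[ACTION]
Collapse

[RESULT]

> [+] repo/                                  
                                             
                                             
                                             
                                             
                                             
                                             
                                             
                                             
                                             
                                             
                                             
                                             
                                             
                                             
                                             
                                             
                                             
                                             
                                             
                                             
                                             
                                             
                                             


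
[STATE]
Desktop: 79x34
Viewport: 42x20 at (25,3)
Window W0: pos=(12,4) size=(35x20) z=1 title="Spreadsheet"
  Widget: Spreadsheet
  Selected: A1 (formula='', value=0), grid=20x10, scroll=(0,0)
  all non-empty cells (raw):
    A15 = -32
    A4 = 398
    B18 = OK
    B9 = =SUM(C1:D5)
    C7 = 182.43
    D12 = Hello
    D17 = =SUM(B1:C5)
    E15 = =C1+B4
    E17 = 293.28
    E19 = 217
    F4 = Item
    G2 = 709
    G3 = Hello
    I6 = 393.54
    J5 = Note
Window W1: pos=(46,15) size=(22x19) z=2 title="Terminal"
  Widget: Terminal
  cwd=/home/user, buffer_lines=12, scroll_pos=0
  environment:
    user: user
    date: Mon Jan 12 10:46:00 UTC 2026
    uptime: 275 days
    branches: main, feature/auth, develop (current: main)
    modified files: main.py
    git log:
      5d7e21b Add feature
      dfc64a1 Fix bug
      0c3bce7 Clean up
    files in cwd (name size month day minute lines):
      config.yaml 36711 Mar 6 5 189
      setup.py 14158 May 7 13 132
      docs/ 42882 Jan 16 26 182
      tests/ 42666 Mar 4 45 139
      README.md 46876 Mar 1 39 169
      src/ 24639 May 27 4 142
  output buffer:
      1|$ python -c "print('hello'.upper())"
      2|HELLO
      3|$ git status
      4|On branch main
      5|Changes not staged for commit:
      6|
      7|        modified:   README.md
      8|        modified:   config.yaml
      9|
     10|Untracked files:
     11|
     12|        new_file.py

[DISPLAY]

                                          
━━━━━━━━━━━━━━━━━━━━━┓                    
                     ┃                    
─────────────────────┨                    
                     ┃                    
   B       C       D ┃                    
---------------------┃                    
       0       0     ┃                    
       0       0     ┃                    
       0       0     ┃                    
       0       0     ┃                    
       0       0     ┃                    
       0       0     ┏━━━━━━━━━━━━━━━━━━━━
       0  182.43     ┃ Terminal           
       0       0     ┠────────────────────
       0       0     ┃$ python -c "print('
       0       0     ┃HELLO               
       0       0     ┃$ git status        
       0       0Hello┃On branch main      
       0       0     ┃Changes not staged f


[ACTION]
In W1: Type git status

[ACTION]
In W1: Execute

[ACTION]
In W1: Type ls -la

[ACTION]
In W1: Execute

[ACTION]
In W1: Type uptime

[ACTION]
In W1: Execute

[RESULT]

                                          
━━━━━━━━━━━━━━━━━━━━━┓                    
                     ┃                    
─────────────────────┨                    
                     ┃                    
   B       C       D ┃                    
---------------------┃                    
       0       0     ┃                    
       0       0     ┃                    
       0       0     ┃                    
       0       0     ┃                    
       0       0     ┃                    
       0       0     ┏━━━━━━━━━━━━━━━━━━━━
       0  182.43     ┃ Terminal           
       0       0     ┠────────────────────
       0       0     ┃$ git status        
       0       0     ┃On branch main      
       0       0     ┃Changes not staged f
       0       0Hello┃                    
       0       0     ┃        modified:   


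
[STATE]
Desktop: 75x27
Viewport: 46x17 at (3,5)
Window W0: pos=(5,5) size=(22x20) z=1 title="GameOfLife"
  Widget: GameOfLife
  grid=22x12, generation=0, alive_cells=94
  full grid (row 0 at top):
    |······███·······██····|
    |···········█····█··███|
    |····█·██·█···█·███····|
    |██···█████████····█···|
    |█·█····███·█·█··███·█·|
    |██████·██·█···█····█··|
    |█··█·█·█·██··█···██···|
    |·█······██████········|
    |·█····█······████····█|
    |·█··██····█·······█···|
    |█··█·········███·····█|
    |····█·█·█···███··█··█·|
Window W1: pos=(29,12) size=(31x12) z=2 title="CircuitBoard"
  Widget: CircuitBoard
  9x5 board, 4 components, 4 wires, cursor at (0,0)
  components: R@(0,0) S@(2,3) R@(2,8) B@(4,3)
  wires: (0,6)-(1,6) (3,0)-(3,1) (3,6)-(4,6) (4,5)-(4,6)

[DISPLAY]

  ┏━━━━━━━━━━━━━━━━━━━━┓                      
  ┃ GameOfLife         ┃                      
  ┠────────────────────┨                      
  ┃Gen: 0              ┃                      
  ┃·····███·······██···┃                      
  ┃··········█····█··██┃                      
  ┃···█·██·█···█·███···┃                      
  ┃█···█████████····█··┃  ┏━━━━━━━━━━━━━━━━━━━
  ┃·█····███·█·█··███·█┃  ┃ CircuitBoard      
  ┃█████·██·█···█····█·┃  ┠───────────────────
  ┃··█·█·█·██··█···██··┃  ┃   0 1 2 3 4 5 6 7 
  ┃█······██████·······┃  ┃0  [R]             
  ┃█····█······████····┃  ┃                   
  ┃█··██····█·······█··┃  ┃1                  
  ┃··█·········███·····┃  ┃                   
  ┃···█·█·█···███··█··█┃  ┃2               S  
  ┃                    ┃  ┃                   


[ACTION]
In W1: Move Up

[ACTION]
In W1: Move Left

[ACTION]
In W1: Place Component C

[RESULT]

  ┏━━━━━━━━━━━━━━━━━━━━┓                      
  ┃ GameOfLife         ┃                      
  ┠────────────────────┨                      
  ┃Gen: 0              ┃                      
  ┃·····███·······██···┃                      
  ┃··········█····█··██┃                      
  ┃···█·██·█···█·███···┃                      
  ┃█···█████████····█··┃  ┏━━━━━━━━━━━━━━━━━━━
  ┃·█····███·█·█··███·█┃  ┃ CircuitBoard      
  ┃█████·██·█···█····█·┃  ┠───────────────────
  ┃··█·█·█·██··█···██··┃  ┃   0 1 2 3 4 5 6 7 
  ┃█······██████·······┃  ┃0  [C]             
  ┃█····█······████····┃  ┃                   
  ┃█··██····█·······█··┃  ┃1                  
  ┃··█·········███·····┃  ┃                   
  ┃···█·█·█···███··█··█┃  ┃2               S  
  ┃                    ┃  ┃                   


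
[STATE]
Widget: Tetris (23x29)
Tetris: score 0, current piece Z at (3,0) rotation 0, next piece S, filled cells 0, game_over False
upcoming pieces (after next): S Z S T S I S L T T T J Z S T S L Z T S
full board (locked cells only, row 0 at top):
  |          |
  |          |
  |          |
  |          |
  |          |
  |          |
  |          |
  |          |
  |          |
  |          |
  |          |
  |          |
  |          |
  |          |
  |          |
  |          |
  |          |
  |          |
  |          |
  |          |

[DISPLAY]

   ▓▓     │Next:       
    ▓▓    │ ░░         
          │░░          
          │            
          │            
          │            
          │Score:      
          │0           
          │            
          │            
          │            
          │            
          │            
          │            
          │            
          │            
          │            
          │            
          │            
          │            
          │            
          │            
          │            
          │            
          │            
          │            
          │            
          │            
          │            


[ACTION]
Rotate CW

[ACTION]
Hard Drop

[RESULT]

    ░░    │Next:       
   ░░     │ ░░         
          │░░          
          │            
          │            
          │            
          │Score:      
          │0           
          │            
          │            
          │            
          │            
          │            
          │            
          │            
          │            
          │            
    ▓     │            
   ▓▓     │            
   ▓      │            
          │            
          │            
          │            
          │            
          │            
          │            
          │            
          │            
          │            


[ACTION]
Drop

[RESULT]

          │Next:       
    ░░    │ ░░         
   ░░     │░░          
          │            
          │            
          │            
          │Score:      
          │0           
          │            
          │            
          │            
          │            
          │            
          │            
          │            
          │            
          │            
    ▓     │            
   ▓▓     │            
   ▓      │            
          │            
          │            
          │            
          │            
          │            
          │            
          │            
          │            
          │            


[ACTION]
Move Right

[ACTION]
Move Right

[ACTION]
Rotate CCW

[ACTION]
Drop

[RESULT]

          │Next:       
          │ ░░         
     ░    │░░          
     ░░   │            
      ░   │            
          │            
          │Score:      
          │0           
          │            
          │            
          │            
          │            
          │            
          │            
          │            
          │            
          │            
    ▓     │            
   ▓▓     │            
   ▓      │            
          │            
          │            
          │            
          │            
          │            
          │            
          │            
          │            
          │            
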